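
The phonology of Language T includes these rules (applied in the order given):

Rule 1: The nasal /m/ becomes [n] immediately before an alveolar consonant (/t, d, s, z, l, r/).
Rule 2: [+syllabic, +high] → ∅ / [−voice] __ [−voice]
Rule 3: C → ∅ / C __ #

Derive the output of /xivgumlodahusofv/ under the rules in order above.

Rule 1 (nasal place assimilation): /m/ precedes the alveolar consonant /l/, so it assimilates in place to [n]. /xivgumlodahusofv/ → xivgunlodahusofv.
Rule 2 (high vowel syncope): /u/ is a high vowel flanked by voiceless consonants /h/ and /s/, so it deletes. /xivgunlodahusofv/ → xivgunlodahsofv.
Rule 3 (final cluster simplification): /v/ is the second consonant of a word-final cluster /fv/, so it deletes. /xivgunlodahsofv/ → xivgunlodahsof.

xivgunlodahsof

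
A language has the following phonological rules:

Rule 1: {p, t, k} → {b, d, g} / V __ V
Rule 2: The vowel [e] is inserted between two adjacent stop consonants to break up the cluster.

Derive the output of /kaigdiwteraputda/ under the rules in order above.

Rule 1 (intervocalic voicing): /p/ is a voiceless stop between vowels /a/ and /u/, so it voices to [b]. /kaigdiwteraputda/ → kaigdiwterabutda.
Rule 2 (stop-cluster e-epenthesis): /g/ and /d/ form a stop–stop cluster, so [e] is inserted between them. /t/ and /d/ form a stop–stop cluster, so [e] is inserted between them. /kaigdiwterabutda/ → kaigediwterabuteda.

kaigediwterabuteda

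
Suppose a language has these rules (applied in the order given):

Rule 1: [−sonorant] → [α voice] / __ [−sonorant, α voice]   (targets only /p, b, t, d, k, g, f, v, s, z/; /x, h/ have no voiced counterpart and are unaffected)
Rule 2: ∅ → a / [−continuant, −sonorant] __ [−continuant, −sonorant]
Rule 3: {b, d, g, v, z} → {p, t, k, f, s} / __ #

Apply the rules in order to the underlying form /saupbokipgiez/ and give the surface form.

saubabokibagies

Rule 1 (regressive voicing assimilation): /p/ precedes the voiced obstruent /b/, so it voices to [b] by assimilation. /p/ precedes the voiced obstruent /g/, so it voices to [b] by assimilation. /saupbokipgiez/ → saubbokibgiez.
Rule 2 (stop-cluster a-epenthesis): /b/ and /b/ form a stop–stop cluster, so [a] is inserted between them. /b/ and /g/ form a stop–stop cluster, so [a] is inserted between them. /saubbokibgiez/ → saubabokibagiez.
Rule 3 (final devoicing): /z/ is a voiced obstruent in word-final position, so it devoices to [s]. /saubabokibagiez/ → saubabokibagies.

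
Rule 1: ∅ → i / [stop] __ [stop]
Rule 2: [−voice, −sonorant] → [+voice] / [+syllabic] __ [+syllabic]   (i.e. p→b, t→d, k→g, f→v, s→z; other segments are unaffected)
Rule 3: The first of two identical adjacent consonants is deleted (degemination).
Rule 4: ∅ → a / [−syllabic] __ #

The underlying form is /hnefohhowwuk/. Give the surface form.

Rule 1 (stop-cluster i-epenthesis): no segment meets the environment; /hnefohhowwuk/ is unchanged.
Rule 2 (intervocalic voicing): /f/ is a voiceless obstruent between vowels /e/ and /o/, so it voices to [v]. /hnefohhowwuk/ → hnevohhowwuk.
Rule 3 (degemination): /hh/ is a geminate; the first /h/ deletes. /ww/ is a geminate; the first /w/ deletes. /hnevohhowwuk/ → hnevohowuk.
Rule 4 (final a-epenthesis): the form ends in the consonant /k/, so [a] is inserted word-finally. /hnevohowuk/ → hnevohowuka.

hnevohowuka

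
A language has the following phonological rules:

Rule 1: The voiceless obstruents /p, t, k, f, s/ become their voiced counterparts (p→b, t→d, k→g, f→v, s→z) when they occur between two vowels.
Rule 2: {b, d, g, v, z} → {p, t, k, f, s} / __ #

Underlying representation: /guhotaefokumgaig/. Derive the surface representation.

guhodaevogumgaik

Rule 1 (intervocalic voicing): /t/ is a voiceless obstruent between vowels /o/ and /a/, so it voices to [d]. /f/ is a voiceless obstruent between vowels /e/ and /o/, so it voices to [v]. /k/ is a voiceless obstruent between vowels /o/ and /u/, so it voices to [g]. /guhotaefokumgaig/ → guhodaevogumgaig.
Rule 2 (final devoicing): /g/ is a voiced obstruent in word-final position, so it devoices to [k]. /guhodaevogumgaig/ → guhodaevogumgaik.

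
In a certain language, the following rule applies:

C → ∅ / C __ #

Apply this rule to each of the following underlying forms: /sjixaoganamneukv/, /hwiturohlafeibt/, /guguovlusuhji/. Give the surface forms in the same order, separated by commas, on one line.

/sjixaoganamneukv/: /v/ is the second consonant of a word-final cluster /kv/, so it deletes. → [sjixaoganamneuk].
/hwiturohlafeibt/: /t/ is the second consonant of a word-final cluster /bt/, so it deletes. → [hwiturohlafeib].
/guguovlusuhji/: the rule's environment is not met; surfaces unchanged as [guguovlusuhji].

sjixaoganamneuk, hwiturohlafeib, guguovlusuhji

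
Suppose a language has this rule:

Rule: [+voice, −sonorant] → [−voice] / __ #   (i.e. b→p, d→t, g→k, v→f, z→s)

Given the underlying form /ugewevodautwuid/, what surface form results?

ugewevodautwuit

Scanning /ugewevodautwuid/: /g/ at position 2 is not in the conditioning environment; /v/ at position 6 is not in the conditioning environment; /d/ at position 8 is not in the conditioning environment; /d/ is a voiced obstruent in word-final position, so it devoices to [t].
Result: [ugewevodautwuit].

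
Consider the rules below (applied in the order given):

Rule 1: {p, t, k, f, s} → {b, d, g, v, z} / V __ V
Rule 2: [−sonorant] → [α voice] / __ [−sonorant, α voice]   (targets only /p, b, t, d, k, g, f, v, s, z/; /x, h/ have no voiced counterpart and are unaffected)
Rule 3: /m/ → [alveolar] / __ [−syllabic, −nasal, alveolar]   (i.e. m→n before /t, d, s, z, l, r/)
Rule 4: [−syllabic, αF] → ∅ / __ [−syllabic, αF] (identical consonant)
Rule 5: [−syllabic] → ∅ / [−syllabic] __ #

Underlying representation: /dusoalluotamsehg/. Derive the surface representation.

duzoaluodanseh

Rule 1 (intervocalic voicing): /s/ is a voiceless obstruent between vowels /u/ and /o/, so it voices to [z]. /t/ is a voiceless obstruent between vowels /o/ and /a/, so it voices to [d]. /dusoalluotamsehg/ → duzoalluodamsehg.
Rule 2 (regressive voicing assimilation): no segment meets the environment; /duzoalluodamsehg/ is unchanged.
Rule 3 (nasal place assimilation): /m/ precedes the alveolar consonant /s/, so it assimilates in place to [n]. /duzoalluodamsehg/ → duzoalluodansehg.
Rule 4 (degemination): /ll/ is a geminate; the first /l/ deletes. /duzoalluodansehg/ → duzoaluodansehg.
Rule 5 (final cluster simplification): /g/ is the second consonant of a word-final cluster /hg/, so it deletes. /duzoaluodansehg/ → duzoaluodanseh.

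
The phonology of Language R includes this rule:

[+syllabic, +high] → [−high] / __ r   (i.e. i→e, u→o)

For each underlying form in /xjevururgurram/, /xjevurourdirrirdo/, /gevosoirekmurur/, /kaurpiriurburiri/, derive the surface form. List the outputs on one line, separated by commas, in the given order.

xjevororgorram, xjevoroorderrerdo, gevosoerekmoror, kaorperiorboreri

/xjevururgurram/: /u/ is a high vowel immediately before /r/, so it lowers to [o]. /u/ is a high vowel immediately before /r/, so it lowers to [o]. /u/ is a high vowel immediately before /r/, so it lowers to [o]. → [xjevororgorram].
/xjevurourdirrirdo/: /u/ is a high vowel immediately before /r/, so it lowers to [o]. /u/ is a high vowel immediately before /r/, so it lowers to [o]. /i/ is a high vowel immediately before /r/, so it lowers to [e]. /i/ is a high vowel immediately before /r/, so it lowers to [e]. → [xjevoroorderrerdo].
/gevosoirekmurur/: /i/ is a high vowel immediately before /r/, so it lowers to [e]. /u/ is a high vowel immediately before /r/, so it lowers to [o]. /u/ is a high vowel immediately before /r/, so it lowers to [o]. → [gevosoerekmoror].
/kaurpiriurburiri/: /u/ is a high vowel immediately before /r/, so it lowers to [o]. /i/ is a high vowel immediately before /r/, so it lowers to [e]. /u/ is a high vowel immediately before /r/, so it lowers to [o]. /u/ is a high vowel immediately before /r/, so it lowers to [o]. /i/ is a high vowel immediately before /r/, so it lowers to [e]. → [kaorperiorboreri].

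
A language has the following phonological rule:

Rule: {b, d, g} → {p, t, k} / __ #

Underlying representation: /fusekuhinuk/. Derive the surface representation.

No segment of /fusekuhinuk/ meets the structural description of the rule, so the form surfaces unchanged.

fusekuhinuk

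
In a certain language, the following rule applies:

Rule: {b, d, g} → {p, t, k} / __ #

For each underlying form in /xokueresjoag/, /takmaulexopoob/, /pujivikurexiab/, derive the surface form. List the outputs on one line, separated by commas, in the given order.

xokueresjoak, takmaulexopoop, pujivikurexiap

/xokueresjoag/: /g/ is a voiced stop in word-final position, so it devoices to [k]. → [xokueresjoak].
/takmaulexopoob/: /b/ is a voiced stop in word-final position, so it devoices to [p]. → [takmaulexopoop].
/pujivikurexiab/: /b/ is a voiced stop in word-final position, so it devoices to [p]. → [pujivikurexiap].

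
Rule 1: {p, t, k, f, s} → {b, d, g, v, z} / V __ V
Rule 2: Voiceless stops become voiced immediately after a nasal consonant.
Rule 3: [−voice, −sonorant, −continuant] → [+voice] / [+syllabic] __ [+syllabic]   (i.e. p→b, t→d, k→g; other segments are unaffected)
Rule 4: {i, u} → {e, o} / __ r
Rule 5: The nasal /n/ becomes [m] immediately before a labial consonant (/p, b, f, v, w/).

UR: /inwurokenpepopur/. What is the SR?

Rule 1 (intervocalic voicing): /k/ is a voiceless obstruent between vowels /o/ and /e/, so it voices to [g]. /p/ is a voiceless obstruent between vowels /e/ and /o/, so it voices to [b]. /p/ is a voiceless obstruent between vowels /o/ and /u/, so it voices to [b]. /inwurokenpepopur/ → inwurogenpebobur.
Rule 2 (post-nasal voicing): /p/ is a voiceless stop immediately after the nasal /n/, so it voices to [b]. /inwurogenpebobur/ → inwurogenbebobur.
Rule 3 (intervocalic voicing): no segment meets the environment; /inwurogenbebobur/ is unchanged.
Rule 4 (pre-rhotic lowering): /u/ is a high vowel immediately before /r/, so it lowers to [o]. /u/ is a high vowel immediately before /r/, so it lowers to [o]. /inwurogenbebobur/ → inworogenbebobor.
Rule 5 (nasal place assimilation): /n/ precedes the labial consonant /w/, so it assimilates in place to [m]. /n/ precedes the labial consonant /b/, so it assimilates in place to [m]. /inworogenbebobor/ → imworogembebobor.

imworogembebobor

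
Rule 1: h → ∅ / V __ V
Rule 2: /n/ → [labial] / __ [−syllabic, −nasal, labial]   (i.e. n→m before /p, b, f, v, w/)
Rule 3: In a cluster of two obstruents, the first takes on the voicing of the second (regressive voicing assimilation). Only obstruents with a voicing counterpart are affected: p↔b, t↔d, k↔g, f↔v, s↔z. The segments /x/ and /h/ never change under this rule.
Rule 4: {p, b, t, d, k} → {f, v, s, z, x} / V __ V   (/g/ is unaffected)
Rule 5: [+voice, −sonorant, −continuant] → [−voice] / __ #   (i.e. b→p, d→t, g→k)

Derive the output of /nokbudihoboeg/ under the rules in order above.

Rule 1 (intervocalic h-deletion): /h/ occurs between vowels /i/ and /o/, so it deletes. /nokbudihoboeg/ → nokbudioboeg.
Rule 2 (nasal place assimilation): no segment meets the environment; /nokbudioboeg/ is unchanged.
Rule 3 (regressive voicing assimilation): /k/ precedes the voiced obstruent /b/, so it voices to [g] by assimilation. /nokbudioboeg/ → nogbudioboeg.
Rule 4 (intervocalic spirantization): /d/ is a stop between vowels /u/ and /i/, so it spirantizes to the fricative [z]. /b/ is a stop between vowels /o/ and /o/, so it spirantizes to the fricative [v]. /nogbudioboeg/ → nogbuziovoeg.
Rule 5 (final devoicing): /g/ is a voiced stop in word-final position, so it devoices to [k]. /nogbuziovoeg/ → nogbuziovoek.

nogbuziovoek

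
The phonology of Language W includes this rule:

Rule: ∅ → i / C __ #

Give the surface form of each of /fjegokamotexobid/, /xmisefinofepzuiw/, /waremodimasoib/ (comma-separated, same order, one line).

/fjegokamotexobid/: the form ends in the consonant /d/, so [i] is inserted word-finally. → [fjegokamotexobidi].
/xmisefinofepzuiw/: the form ends in the consonant /w/, so [i] is inserted word-finally. → [xmisefinofepzuiwi].
/waremodimasoib/: the form ends in the consonant /b/, so [i] is inserted word-finally. → [waremodimasoibi].

fjegokamotexobidi, xmisefinofepzuiwi, waremodimasoibi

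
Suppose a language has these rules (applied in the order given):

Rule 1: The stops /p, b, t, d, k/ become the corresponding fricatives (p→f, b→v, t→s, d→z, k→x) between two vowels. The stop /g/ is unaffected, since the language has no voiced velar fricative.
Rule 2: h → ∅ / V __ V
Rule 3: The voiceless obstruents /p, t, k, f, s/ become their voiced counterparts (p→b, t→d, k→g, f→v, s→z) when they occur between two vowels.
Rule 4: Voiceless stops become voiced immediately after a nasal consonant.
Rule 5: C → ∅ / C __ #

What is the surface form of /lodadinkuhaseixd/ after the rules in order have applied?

Rule 1 (intervocalic spirantization): /d/ is a stop between vowels /o/ and /a/, so it spirantizes to the fricative [z]. /d/ is a stop between vowels /a/ and /i/, so it spirantizes to the fricative [z]. /lodadinkuhaseixd/ → lozazinkuhaseixd.
Rule 2 (intervocalic h-deletion): /h/ occurs between vowels /u/ and /a/, so it deletes. /lozazinkuhaseixd/ → lozazinkuaseixd.
Rule 3 (intervocalic voicing): /s/ is a voiceless obstruent between vowels /a/ and /e/, so it voices to [z]. /lozazinkuaseixd/ → lozazinkuazeixd.
Rule 4 (post-nasal voicing): /k/ is a voiceless stop immediately after the nasal /n/, so it voices to [g]. /lozazinkuazeixd/ → lozazinguazeixd.
Rule 5 (final cluster simplification): /d/ is the second consonant of a word-final cluster /xd/, so it deletes. /lozazinguazeixd/ → lozazinguazeix.

lozazinguazeix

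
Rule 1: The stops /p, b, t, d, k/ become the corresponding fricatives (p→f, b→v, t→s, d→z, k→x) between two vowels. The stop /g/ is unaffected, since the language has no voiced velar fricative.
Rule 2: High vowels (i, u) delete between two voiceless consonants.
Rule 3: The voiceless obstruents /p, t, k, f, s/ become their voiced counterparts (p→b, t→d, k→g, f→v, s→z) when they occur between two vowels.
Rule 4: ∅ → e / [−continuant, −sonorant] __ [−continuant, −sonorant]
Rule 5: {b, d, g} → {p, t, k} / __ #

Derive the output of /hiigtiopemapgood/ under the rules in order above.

hiigetiovemapegoot

Rule 1 (intervocalic spirantization): /p/ is a stop between vowels /o/ and /e/, so it spirantizes to the fricative [f]. /hiigtiopemapgood/ → hiigtiofemapgood.
Rule 2 (high vowel syncope): no segment meets the environment; /hiigtiofemapgood/ is unchanged.
Rule 3 (intervocalic voicing): /f/ is a voiceless obstruent between vowels /o/ and /e/, so it voices to [v]. /hiigtiofemapgood/ → hiigtiovemapgood.
Rule 4 (stop-cluster e-epenthesis): /g/ and /t/ form a stop–stop cluster, so [e] is inserted between them. /p/ and /g/ form a stop–stop cluster, so [e] is inserted between them. /hiigtiovemapgood/ → hiigetiovemapegood.
Rule 5 (final devoicing): /d/ is a voiced stop in word-final position, so it devoices to [t]. /hiigetiovemapegood/ → hiigetiovemapegoot.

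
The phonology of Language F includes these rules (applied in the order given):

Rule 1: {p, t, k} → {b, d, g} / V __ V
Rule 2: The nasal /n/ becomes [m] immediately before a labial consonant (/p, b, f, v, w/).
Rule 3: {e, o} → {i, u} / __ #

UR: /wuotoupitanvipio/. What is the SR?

wuodoubidamvibiu

Rule 1 (intervocalic voicing): /t/ is a voiceless stop between vowels /o/ and /o/, so it voices to [d]. /p/ is a voiceless stop between vowels /u/ and /i/, so it voices to [b]. /t/ is a voiceless stop between vowels /i/ and /a/, so it voices to [d]. /p/ is a voiceless stop between vowels /i/ and /i/, so it voices to [b]. /wuotoupitanvipio/ → wuodoubidanvibio.
Rule 2 (nasal place assimilation): /n/ precedes the labial consonant /v/, so it assimilates in place to [m]. /wuodoubidanvibio/ → wuodoubidamvibio.
Rule 3 (final vowel raising): /o/ is a mid vowel in word-final position, so it raises to [u]. /wuodoubidamvibio/ → wuodoubidamvibiu.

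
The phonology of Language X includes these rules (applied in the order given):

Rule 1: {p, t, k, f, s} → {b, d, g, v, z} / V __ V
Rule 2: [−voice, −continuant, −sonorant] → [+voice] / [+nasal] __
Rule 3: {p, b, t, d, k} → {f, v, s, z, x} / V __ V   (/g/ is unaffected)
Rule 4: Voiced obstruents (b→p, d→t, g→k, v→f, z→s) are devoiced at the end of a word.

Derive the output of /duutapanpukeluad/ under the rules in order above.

Rule 1 (intervocalic voicing): /t/ is a voiceless obstruent between vowels /u/ and /a/, so it voices to [d]. /p/ is a voiceless obstruent between vowels /a/ and /a/, so it voices to [b]. /k/ is a voiceless obstruent between vowels /u/ and /e/, so it voices to [g]. /duutapanpukeluad/ → duudabanpugeluad.
Rule 2 (post-nasal voicing): /p/ is a voiceless stop immediately after the nasal /n/, so it voices to [b]. /duudabanpugeluad/ → duudabanbugeluad.
Rule 3 (intervocalic spirantization): /d/ is a stop between vowels /u/ and /a/, so it spirantizes to the fricative [z]. /b/ is a stop between vowels /a/ and /a/, so it spirantizes to the fricative [v]. /duudabanbugeluad/ → duuzavanbugeluad.
Rule 4 (final devoicing): /d/ is a voiced obstruent in word-final position, so it devoices to [t]. /duuzavanbugeluad/ → duuzavanbugeluat.

duuzavanbugeluat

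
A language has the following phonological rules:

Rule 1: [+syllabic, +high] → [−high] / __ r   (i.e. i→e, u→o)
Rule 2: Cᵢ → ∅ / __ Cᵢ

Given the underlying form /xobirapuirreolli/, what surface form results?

xoberapuereoli

Rule 1 (pre-rhotic lowering): /i/ is a high vowel immediately before /r/, so it lowers to [e]. /i/ is a high vowel immediately before /r/, so it lowers to [e]. /xobirapuirreolli/ → xoberapuerreolli.
Rule 2 (degemination): /rr/ is a geminate; the first /r/ deletes. /ll/ is a geminate; the first /l/ deletes. /xoberapuerreolli/ → xoberapuereoli.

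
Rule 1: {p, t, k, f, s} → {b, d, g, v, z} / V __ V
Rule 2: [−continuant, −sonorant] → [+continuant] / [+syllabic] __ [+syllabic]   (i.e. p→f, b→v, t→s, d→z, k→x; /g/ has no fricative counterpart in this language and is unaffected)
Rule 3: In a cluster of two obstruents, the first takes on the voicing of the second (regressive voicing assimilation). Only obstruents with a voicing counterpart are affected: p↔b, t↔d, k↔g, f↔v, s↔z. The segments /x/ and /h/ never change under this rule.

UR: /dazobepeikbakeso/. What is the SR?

Rule 1 (intervocalic voicing): /p/ is a voiceless obstruent between vowels /e/ and /e/, so it voices to [b]. /k/ is a voiceless obstruent between vowels /a/ and /e/, so it voices to [g]. /s/ is a voiceless obstruent between vowels /e/ and /o/, so it voices to [z]. /dazobepeikbakeso/ → dazobebeikbagezo.
Rule 2 (intervocalic spirantization): /b/ is a stop between vowels /o/ and /e/, so it spirantizes to the fricative [v]. /b/ is a stop between vowels /e/ and /e/, so it spirantizes to the fricative [v]. /dazobebeikbagezo/ → dazoveveikbagezo.
Rule 3 (regressive voicing assimilation): /k/ precedes the voiced obstruent /b/, so it voices to [g] by assimilation. /dazoveveikbagezo/ → dazoveveigbagezo.

dazoveveigbagezo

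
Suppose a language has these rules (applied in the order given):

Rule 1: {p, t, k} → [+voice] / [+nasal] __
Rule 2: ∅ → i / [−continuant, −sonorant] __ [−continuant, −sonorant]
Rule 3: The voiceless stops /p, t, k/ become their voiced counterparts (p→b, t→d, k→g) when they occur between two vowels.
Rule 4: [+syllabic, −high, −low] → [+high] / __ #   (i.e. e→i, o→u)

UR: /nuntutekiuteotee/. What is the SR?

Rule 1 (post-nasal voicing): /t/ is a voiceless stop immediately after the nasal /n/, so it voices to [d]. /nuntutekiuteotee/ → nundutekiuteotee.
Rule 2 (stop-cluster i-epenthesis): no segment meets the environment; /nundutekiuteotee/ is unchanged.
Rule 3 (intervocalic voicing): /t/ is a voiceless stop between vowels /u/ and /e/, so it voices to [d]. /k/ is a voiceless stop between vowels /e/ and /i/, so it voices to [g]. /t/ is a voiceless stop between vowels /u/ and /e/, so it voices to [d]. /t/ is a voiceless stop between vowels /o/ and /e/, so it voices to [d]. /nundutekiuteotee/ → nundudegiudeodee.
Rule 4 (final vowel raising): /e/ is a mid vowel in word-final position, so it raises to [i]. /nundudegiudeodee/ → nundudegiudeodei.

nundudegiudeodei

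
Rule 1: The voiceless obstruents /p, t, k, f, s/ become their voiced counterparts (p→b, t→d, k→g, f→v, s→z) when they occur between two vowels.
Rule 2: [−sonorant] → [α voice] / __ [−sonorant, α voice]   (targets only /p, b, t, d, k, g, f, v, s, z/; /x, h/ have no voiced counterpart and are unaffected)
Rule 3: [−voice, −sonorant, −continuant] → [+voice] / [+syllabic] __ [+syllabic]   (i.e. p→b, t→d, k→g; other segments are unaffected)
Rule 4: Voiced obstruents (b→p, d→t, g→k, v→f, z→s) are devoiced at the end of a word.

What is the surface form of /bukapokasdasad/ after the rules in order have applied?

bugabogazdazat

Rule 1 (intervocalic voicing): /k/ is a voiceless obstruent between vowels /u/ and /a/, so it voices to [g]. /p/ is a voiceless obstruent between vowels /a/ and /o/, so it voices to [b]. /k/ is a voiceless obstruent between vowels /o/ and /a/, so it voices to [g]. /s/ is a voiceless obstruent between vowels /a/ and /a/, so it voices to [z]. /bukapokasdasad/ → bugabogasdazad.
Rule 2 (regressive voicing assimilation): /s/ precedes the voiced obstruent /d/, so it voices to [z] by assimilation. /bugabogasdazad/ → bugabogazdazad.
Rule 3 (intervocalic voicing): no segment meets the environment; /bugabogazdazad/ is unchanged.
Rule 4 (final devoicing): /d/ is a voiced obstruent in word-final position, so it devoices to [t]. /bugabogazdazad/ → bugabogazdazat.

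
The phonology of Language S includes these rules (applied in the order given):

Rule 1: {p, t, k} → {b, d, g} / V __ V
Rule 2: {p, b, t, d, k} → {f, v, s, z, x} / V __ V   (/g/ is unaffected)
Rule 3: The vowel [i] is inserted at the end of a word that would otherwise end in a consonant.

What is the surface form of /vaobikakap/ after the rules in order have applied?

Rule 1 (intervocalic voicing): /k/ is a voiceless stop between vowels /i/ and /a/, so it voices to [g]. /k/ is a voiceless stop between vowels /a/ and /a/, so it voices to [g]. /vaobikakap/ → vaobigagap.
Rule 2 (intervocalic spirantization): /b/ is a stop between vowels /o/ and /i/, so it spirantizes to the fricative [v]. /vaobigagap/ → vaovigagap.
Rule 3 (final i-epenthesis): the form ends in the consonant /p/, so [i] is inserted word-finally. /vaovigagap/ → vaovigagapi.

vaovigagapi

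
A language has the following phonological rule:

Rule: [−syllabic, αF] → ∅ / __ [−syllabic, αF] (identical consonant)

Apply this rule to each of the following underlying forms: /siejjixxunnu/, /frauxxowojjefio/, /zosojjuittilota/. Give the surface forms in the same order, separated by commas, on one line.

siejixunu, frauxowojefio, zosojuitilota

/siejjixxunnu/: /jj/ is a geminate; the first /j/ deletes. /xx/ is a geminate; the first /x/ deletes. /nn/ is a geminate; the first /n/ deletes. → [siejixunu].
/frauxxowojjefio/: /xx/ is a geminate; the first /x/ deletes. /jj/ is a geminate; the first /j/ deletes. → [frauxowojefio].
/zosojjuittilota/: /jj/ is a geminate; the first /j/ deletes. /tt/ is a geminate; the first /t/ deletes. → [zosojuitilota].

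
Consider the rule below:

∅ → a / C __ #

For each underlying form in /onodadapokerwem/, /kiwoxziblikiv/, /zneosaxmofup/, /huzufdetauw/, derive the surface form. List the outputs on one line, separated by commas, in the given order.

onodadapokerwema, kiwoxziblikiva, zneosaxmofupa, huzufdetauwa

/onodadapokerwem/: the form ends in the consonant /m/, so [a] is inserted word-finally. → [onodadapokerwema].
/kiwoxziblikiv/: the form ends in the consonant /v/, so [a] is inserted word-finally. → [kiwoxziblikiva].
/zneosaxmofup/: the form ends in the consonant /p/, so [a] is inserted word-finally. → [zneosaxmofupa].
/huzufdetauw/: the form ends in the consonant /w/, so [a] is inserted word-finally. → [huzufdetauwa].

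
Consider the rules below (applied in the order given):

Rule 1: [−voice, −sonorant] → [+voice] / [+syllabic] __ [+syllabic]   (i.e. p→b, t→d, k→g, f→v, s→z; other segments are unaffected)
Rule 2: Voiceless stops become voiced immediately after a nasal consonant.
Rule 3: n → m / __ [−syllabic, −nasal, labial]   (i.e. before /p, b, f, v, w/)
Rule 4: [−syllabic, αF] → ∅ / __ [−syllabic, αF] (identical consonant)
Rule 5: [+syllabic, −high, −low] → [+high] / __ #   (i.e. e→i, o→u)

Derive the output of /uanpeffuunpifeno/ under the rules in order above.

Rule 1 (intervocalic voicing): /f/ is a voiceless obstruent between vowels /i/ and /e/, so it voices to [v]. /uanpeffuunpifeno/ → uanpeffuunpiveno.
Rule 2 (post-nasal voicing): /p/ is a voiceless stop immediately after the nasal /n/, so it voices to [b]. /p/ is a voiceless stop immediately after the nasal /n/, so it voices to [b]. /uanpeffuunpiveno/ → uanbeffuunbiveno.
Rule 3 (nasal place assimilation): /n/ precedes the labial consonant /b/, so it assimilates in place to [m]. /n/ precedes the labial consonant /b/, so it assimilates in place to [m]. /uanbeffuunbiveno/ → uambeffuumbiveno.
Rule 4 (degemination): /ff/ is a geminate; the first /f/ deletes. /uambeffuumbiveno/ → uambefuumbiveno.
Rule 5 (final vowel raising): /o/ is a mid vowel in word-final position, so it raises to [u]. /uambefuumbiveno/ → uambefuumbivenu.

uambefuumbivenu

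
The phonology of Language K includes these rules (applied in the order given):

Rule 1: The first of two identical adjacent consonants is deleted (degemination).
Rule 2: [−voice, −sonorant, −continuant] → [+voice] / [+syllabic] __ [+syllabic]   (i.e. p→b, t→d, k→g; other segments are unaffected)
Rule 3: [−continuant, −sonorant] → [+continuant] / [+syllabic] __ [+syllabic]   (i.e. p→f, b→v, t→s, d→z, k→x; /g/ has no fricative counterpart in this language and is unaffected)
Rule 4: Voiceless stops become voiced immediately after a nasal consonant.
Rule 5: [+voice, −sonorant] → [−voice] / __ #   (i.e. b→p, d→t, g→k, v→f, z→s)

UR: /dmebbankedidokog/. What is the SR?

Rule 1 (degemination): /bb/ is a geminate; the first /b/ deletes. /dmebbankedidokog/ → dmebankedidokog.
Rule 2 (intervocalic voicing): /k/ is a voiceless stop between vowels /o/ and /o/, so it voices to [g]. /dmebankedidokog/ → dmebankedidogog.
Rule 3 (intervocalic spirantization): /b/ is a stop between vowels /e/ and /a/, so it spirantizes to the fricative [v]. /d/ is a stop between vowels /e/ and /i/, so it spirantizes to the fricative [z]. /d/ is a stop between vowels /i/ and /o/, so it spirantizes to the fricative [z]. /dmebankedidogog/ → dmevankezizogog.
Rule 4 (post-nasal voicing): /k/ is a voiceless stop immediately after the nasal /n/, so it voices to [g]. /dmevankezizogog/ → dmevangezizogog.
Rule 5 (final devoicing): /g/ is a voiced obstruent in word-final position, so it devoices to [k]. /dmevangezizogog/ → dmevangezizogok.

dmevangezizogok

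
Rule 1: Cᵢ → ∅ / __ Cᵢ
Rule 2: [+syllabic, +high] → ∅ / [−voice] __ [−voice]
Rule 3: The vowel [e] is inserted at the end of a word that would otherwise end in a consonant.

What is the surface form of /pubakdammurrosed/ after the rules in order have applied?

Rule 1 (degemination): /mm/ is a geminate; the first /m/ deletes. /rr/ is a geminate; the first /r/ deletes. /pubakdammurrosed/ → pubakdamurosed.
Rule 2 (high vowel syncope): no segment meets the environment; /pubakdamurosed/ is unchanged.
Rule 3 (final e-epenthesis): the form ends in the consonant /d/, so [e] is inserted word-finally. /pubakdamurosed/ → pubakdamurosede.

pubakdamurosede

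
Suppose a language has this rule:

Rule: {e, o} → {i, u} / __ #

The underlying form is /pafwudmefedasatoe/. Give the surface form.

pafwudmefedasatoi

/e/ is a mid vowel in word-final position, so it raises to [i].
The other instances of /e/, /o/ do not occur in the required environment and remain unchanged.
Surface form: [pafwudmefedasatoi].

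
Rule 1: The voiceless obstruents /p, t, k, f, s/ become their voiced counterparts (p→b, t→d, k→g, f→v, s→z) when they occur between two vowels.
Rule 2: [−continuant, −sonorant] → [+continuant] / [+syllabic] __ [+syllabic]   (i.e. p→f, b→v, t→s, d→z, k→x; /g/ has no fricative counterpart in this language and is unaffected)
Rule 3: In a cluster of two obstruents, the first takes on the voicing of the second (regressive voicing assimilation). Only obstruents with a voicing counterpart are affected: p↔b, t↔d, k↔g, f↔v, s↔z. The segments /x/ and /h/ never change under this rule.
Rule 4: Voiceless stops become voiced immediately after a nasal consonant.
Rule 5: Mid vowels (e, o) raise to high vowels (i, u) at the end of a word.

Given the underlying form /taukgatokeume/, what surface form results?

tauggazogeumi

Rule 1 (intervocalic voicing): /t/ is a voiceless obstruent between vowels /a/ and /o/, so it voices to [d]. /k/ is a voiceless obstruent between vowels /o/ and /e/, so it voices to [g]. /taukgatokeume/ → taukgadogeume.
Rule 2 (intervocalic spirantization): /d/ is a stop between vowels /a/ and /o/, so it spirantizes to the fricative [z]. /taukgadogeume/ → taukgazogeume.
Rule 3 (regressive voicing assimilation): /k/ precedes the voiced obstruent /g/, so it voices to [g] by assimilation. /taukgazogeume/ → tauggazogeume.
Rule 4 (post-nasal voicing): no segment meets the environment; /tauggazogeume/ is unchanged.
Rule 5 (final vowel raising): /e/ is a mid vowel in word-final position, so it raises to [i]. /tauggazogeume/ → tauggazogeumi.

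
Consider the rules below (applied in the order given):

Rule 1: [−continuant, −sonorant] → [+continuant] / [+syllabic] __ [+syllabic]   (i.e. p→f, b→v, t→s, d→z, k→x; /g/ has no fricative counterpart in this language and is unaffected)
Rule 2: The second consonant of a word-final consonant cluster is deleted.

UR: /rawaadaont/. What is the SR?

rawaazaon

Rule 1 (intervocalic spirantization): /d/ is a stop between vowels /a/ and /a/, so it spirantizes to the fricative [z]. /rawaadaont/ → rawaazaont.
Rule 2 (final cluster simplification): /t/ is the second consonant of a word-final cluster /nt/, so it deletes. /rawaazaont/ → rawaazaon.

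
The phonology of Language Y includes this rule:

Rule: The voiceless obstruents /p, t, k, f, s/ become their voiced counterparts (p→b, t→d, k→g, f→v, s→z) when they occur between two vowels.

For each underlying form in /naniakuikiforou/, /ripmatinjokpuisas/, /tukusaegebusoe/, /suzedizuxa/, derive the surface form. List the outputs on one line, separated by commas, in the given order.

naniaguigivorou, ripmadinjokpuizas, tuguzaegebuzoe, suzedizuxa

/naniakuikiforou/: /k/ is a voiceless obstruent between vowels /a/ and /u/, so it voices to [g]. /k/ is a voiceless obstruent between vowels /i/ and /i/, so it voices to [g]. /f/ is a voiceless obstruent between vowels /i/ and /o/, so it voices to [v]. → [naniaguigivorou].
/ripmatinjokpuisas/: /t/ is a voiceless obstruent between vowels /a/ and /i/, so it voices to [d]. /s/ is a voiceless obstruent between vowels /i/ and /a/, so it voices to [z]. → [ripmadinjokpuizas].
/tukusaegebusoe/: /k/ is a voiceless obstruent between vowels /u/ and /u/, so it voices to [g]. /s/ is a voiceless obstruent between vowels /u/ and /a/, so it voices to [z]. /s/ is a voiceless obstruent between vowels /u/ and /o/, so it voices to [z]. → [tuguzaegebuzoe].
/suzedizuxa/: the rule's environment is not met; surfaces unchanged as [suzedizuxa].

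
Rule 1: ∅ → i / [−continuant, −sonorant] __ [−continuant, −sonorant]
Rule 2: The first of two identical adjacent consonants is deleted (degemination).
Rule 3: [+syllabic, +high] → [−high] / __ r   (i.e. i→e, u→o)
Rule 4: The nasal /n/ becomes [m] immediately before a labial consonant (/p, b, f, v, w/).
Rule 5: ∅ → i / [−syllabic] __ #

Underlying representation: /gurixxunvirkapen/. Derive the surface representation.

Rule 1 (stop-cluster i-epenthesis): no segment meets the environment; /gurixxunvirkapen/ is unchanged.
Rule 2 (degemination): /xx/ is a geminate; the first /x/ deletes. /gurixxunvirkapen/ → gurixunvirkapen.
Rule 3 (pre-rhotic lowering): /u/ is a high vowel immediately before /r/, so it lowers to [o]. /i/ is a high vowel immediately before /r/, so it lowers to [e]. /gurixunvirkapen/ → gorixunverkapen.
Rule 4 (nasal place assimilation): /n/ precedes the labial consonant /v/, so it assimilates in place to [m]. /gorixunverkapen/ → gorixumverkapen.
Rule 5 (final i-epenthesis): the form ends in the consonant /n/, so [i] is inserted word-finally. /gorixumverkapen/ → gorixumverkapeni.

gorixumverkapeni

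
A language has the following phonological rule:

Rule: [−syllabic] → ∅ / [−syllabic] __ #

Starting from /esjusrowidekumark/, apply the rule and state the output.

esjusrowidekumar

/k/ is the second consonant of a word-final cluster /rk/, so it deletes.
The other instances of /s/, /j/, /r/, /w/, /d/, /k/, /m/ do not occur in the required environment and remain unchanged.
Surface form: [esjusrowidekumar].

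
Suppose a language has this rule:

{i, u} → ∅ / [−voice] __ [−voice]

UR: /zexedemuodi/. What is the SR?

No segment of /zexedemuodi/ meets the structural description of the rule, so the form surfaces unchanged.

zexedemuodi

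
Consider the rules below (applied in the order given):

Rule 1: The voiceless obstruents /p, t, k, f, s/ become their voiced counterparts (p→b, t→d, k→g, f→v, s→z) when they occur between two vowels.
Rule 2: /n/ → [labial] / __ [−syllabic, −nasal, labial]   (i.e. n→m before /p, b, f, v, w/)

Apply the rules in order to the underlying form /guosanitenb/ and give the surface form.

guozanidemb

Rule 1 (intervocalic voicing): /s/ is a voiceless obstruent between vowels /o/ and /a/, so it voices to [z]. /t/ is a voiceless obstruent between vowels /i/ and /e/, so it voices to [d]. /guosanitenb/ → guozanidenb.
Rule 2 (nasal place assimilation): /n/ precedes the labial consonant /b/, so it assimilates in place to [m]. /guozanidenb/ → guozanidemb.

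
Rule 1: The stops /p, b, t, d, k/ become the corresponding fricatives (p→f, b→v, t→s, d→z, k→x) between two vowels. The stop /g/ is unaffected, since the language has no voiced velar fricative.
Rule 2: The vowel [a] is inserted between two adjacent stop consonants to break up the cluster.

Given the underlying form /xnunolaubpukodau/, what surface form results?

xnunolaubapuxozau

Rule 1 (intervocalic spirantization): /k/ is a stop between vowels /u/ and /o/, so it spirantizes to the fricative [x]. /d/ is a stop between vowels /o/ and /a/, so it spirantizes to the fricative [z]. /xnunolaubpukodau/ → xnunolaubpuxozau.
Rule 2 (stop-cluster a-epenthesis): /b/ and /p/ form a stop–stop cluster, so [a] is inserted between them. /xnunolaubpuxozau/ → xnunolaubapuxozau.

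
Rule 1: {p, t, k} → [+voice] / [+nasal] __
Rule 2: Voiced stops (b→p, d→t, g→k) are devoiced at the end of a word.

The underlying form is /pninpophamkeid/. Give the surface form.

pninbophamgeit

Rule 1 (post-nasal voicing): /p/ is a voiceless stop immediately after the nasal /n/, so it voices to [b]. /k/ is a voiceless stop immediately after the nasal /m/, so it voices to [g]. /pninpophamkeid/ → pninbophamgeid.
Rule 2 (final devoicing): /d/ is a voiced stop in word-final position, so it devoices to [t]. /pninbophamgeid/ → pninbophamgeit.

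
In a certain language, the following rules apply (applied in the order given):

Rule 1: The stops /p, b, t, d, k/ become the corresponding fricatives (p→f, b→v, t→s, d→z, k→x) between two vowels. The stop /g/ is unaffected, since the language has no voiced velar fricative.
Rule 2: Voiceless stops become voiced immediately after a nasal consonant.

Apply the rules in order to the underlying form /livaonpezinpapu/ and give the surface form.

livaonbezinbafu

Rule 1 (intervocalic spirantization): /p/ is a stop between vowels /a/ and /u/, so it spirantizes to the fricative [f]. /livaonpezinpapu/ → livaonpezinpafu.
Rule 2 (post-nasal voicing): /p/ is a voiceless stop immediately after the nasal /n/, so it voices to [b]. /p/ is a voiceless stop immediately after the nasal /n/, so it voices to [b]. /livaonpezinpafu/ → livaonbezinbafu.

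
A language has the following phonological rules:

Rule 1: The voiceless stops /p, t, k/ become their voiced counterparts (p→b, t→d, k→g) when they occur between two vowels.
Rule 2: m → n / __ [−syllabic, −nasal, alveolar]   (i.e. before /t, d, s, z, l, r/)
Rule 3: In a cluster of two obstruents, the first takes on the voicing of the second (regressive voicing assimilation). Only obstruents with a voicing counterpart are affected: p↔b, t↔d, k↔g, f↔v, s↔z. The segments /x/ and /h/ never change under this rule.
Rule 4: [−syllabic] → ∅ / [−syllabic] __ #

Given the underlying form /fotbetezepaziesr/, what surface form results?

fodbedezebazies

Rule 1 (intervocalic voicing): /t/ is a voiceless stop between vowels /e/ and /e/, so it voices to [d]. /p/ is a voiceless stop between vowels /e/ and /a/, so it voices to [b]. /fotbetezepaziesr/ → fotbedezebaziesr.
Rule 2 (nasal place assimilation): no segment meets the environment; /fotbedezebaziesr/ is unchanged.
Rule 3 (regressive voicing assimilation): /t/ precedes the voiced obstruent /b/, so it voices to [d] by assimilation. /fotbedezebaziesr/ → fodbedezebaziesr.
Rule 4 (final cluster simplification): /r/ is the second consonant of a word-final cluster /sr/, so it deletes. /fodbedezebaziesr/ → fodbedezebazies.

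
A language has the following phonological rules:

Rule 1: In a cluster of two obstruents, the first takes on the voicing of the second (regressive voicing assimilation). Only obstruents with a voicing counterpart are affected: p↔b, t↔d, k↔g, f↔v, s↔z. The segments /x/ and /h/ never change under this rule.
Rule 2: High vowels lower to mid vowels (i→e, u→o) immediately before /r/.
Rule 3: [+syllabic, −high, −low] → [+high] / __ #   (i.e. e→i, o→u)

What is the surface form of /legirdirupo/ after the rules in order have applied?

legerderupu

Rule 1 (regressive voicing assimilation): no segment meets the environment; /legirdirupo/ is unchanged.
Rule 2 (pre-rhotic lowering): /i/ is a high vowel immediately before /r/, so it lowers to [e]. /i/ is a high vowel immediately before /r/, so it lowers to [e]. /legirdirupo/ → legerderupo.
Rule 3 (final vowel raising): /o/ is a mid vowel in word-final position, so it raises to [u]. /legerderupo/ → legerderupu.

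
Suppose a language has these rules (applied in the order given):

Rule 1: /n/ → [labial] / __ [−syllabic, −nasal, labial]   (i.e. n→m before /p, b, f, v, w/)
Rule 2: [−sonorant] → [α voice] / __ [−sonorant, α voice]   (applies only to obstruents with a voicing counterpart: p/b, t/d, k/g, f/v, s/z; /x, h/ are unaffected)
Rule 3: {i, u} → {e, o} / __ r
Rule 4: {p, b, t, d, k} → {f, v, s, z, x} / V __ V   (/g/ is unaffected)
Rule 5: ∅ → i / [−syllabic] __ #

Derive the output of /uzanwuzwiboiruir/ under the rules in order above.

Rule 1 (nasal place assimilation): /n/ precedes the labial consonant /w/, so it assimilates in place to [m]. /uzanwuzwiboiruir/ → uzamwuzwiboiruir.
Rule 2 (regressive voicing assimilation): no segment meets the environment; /uzamwuzwiboiruir/ is unchanged.
Rule 3 (pre-rhotic lowering): /i/ is a high vowel immediately before /r/, so it lowers to [e]. /i/ is a high vowel immediately before /r/, so it lowers to [e]. /uzamwuzwiboiruir/ → uzamwuzwiboeruer.
Rule 4 (intervocalic spirantization): /b/ is a stop between vowels /i/ and /o/, so it spirantizes to the fricative [v]. /uzamwuzwiboeruer/ → uzamwuzwivoeruer.
Rule 5 (final i-epenthesis): the form ends in the consonant /r/, so [i] is inserted word-finally. /uzamwuzwivoeruer/ → uzamwuzwivoerueri.

uzamwuzwivoerueri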